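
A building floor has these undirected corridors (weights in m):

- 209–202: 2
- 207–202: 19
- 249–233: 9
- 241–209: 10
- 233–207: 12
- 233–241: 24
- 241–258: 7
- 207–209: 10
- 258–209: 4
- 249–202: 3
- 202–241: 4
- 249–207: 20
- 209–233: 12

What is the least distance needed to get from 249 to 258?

Settle nodes by increasing distance from 249:
249: 0
202: 3  (via 249)
209: 5  (via 202)
241: 7  (via 202)
258: 9  (via 209)
Shortest route: 249 → 202 → 209 → 258 = 9 m.

9 m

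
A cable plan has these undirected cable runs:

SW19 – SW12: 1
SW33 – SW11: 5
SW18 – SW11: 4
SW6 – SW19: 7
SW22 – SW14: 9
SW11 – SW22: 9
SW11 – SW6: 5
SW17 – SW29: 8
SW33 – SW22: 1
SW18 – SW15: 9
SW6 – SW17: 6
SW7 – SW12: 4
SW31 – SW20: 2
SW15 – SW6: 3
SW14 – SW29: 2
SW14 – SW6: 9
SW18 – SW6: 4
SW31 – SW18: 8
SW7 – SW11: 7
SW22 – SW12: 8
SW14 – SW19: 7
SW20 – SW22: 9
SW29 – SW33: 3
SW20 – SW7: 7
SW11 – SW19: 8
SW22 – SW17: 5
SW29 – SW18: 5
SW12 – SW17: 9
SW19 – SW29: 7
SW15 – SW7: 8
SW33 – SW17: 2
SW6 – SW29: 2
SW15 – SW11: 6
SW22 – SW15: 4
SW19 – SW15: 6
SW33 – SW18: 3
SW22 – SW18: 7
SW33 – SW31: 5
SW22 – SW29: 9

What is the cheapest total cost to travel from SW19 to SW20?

Compare a few routes:
SW19 → SW12 → SW22 → SW20: 1+8+9 = 18
SW19 → SW12 → SW22 → SW33 → SW31 → SW20: 1+8+1+5+2 = 17
SW19 → SW12 → SW7 → SW20: 1+4+7 = 12
SW19 → SW29 → SW33 → SW31 → SW20: 7+3+5+2 = 17
Cheapest is SW19 → SW12 → SW7 → SW20 at 12.

12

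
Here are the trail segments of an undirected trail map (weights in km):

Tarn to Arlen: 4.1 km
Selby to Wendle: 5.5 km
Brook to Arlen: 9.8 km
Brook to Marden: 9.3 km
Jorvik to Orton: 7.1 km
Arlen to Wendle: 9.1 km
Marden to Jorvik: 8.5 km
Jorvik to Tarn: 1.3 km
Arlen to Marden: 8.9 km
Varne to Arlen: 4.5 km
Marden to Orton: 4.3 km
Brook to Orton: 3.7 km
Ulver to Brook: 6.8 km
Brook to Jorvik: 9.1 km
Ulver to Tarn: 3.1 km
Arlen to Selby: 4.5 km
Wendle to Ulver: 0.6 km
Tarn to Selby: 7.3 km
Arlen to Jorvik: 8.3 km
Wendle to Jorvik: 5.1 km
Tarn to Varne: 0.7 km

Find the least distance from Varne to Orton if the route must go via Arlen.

Shortest Varne→Arlen: Varne → Arlen = 4.5
Best Arlen to Orton: Arlen → Tarn → Jorvik → Orton costing 12.5
Total via Arlen: 4.5 + 12.5 = 17 km.

17 km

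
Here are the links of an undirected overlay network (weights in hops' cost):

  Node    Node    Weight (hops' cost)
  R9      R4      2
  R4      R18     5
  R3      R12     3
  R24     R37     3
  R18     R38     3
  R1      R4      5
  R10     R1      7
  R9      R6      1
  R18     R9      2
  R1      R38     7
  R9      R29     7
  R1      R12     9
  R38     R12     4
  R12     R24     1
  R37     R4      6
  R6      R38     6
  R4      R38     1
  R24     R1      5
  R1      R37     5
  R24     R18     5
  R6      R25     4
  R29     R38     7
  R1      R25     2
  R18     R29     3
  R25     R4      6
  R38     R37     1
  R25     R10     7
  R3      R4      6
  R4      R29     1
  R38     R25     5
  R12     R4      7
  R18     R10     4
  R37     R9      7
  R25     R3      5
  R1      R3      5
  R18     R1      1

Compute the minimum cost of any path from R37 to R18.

Candidate routes:
R37 → R38 → R18: 1+3 = 4
R37 → R1 → R18: 5+1 = 6
The minimum is 4 hops' cost via R37 → R38 → R18.

4 hops' cost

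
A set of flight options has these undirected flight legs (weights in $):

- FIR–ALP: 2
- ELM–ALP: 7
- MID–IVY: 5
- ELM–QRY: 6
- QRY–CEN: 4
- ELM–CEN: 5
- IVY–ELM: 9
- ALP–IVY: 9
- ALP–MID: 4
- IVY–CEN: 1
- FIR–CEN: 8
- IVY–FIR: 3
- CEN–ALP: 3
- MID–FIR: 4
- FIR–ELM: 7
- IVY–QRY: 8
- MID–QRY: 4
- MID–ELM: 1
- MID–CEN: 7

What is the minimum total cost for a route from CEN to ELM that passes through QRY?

$9

Shortest CEN→QRY: CEN → QRY = 4
Best QRY to ELM: QRY → MID → ELM costing 5
Total via QRY: 4 + 5 = $9.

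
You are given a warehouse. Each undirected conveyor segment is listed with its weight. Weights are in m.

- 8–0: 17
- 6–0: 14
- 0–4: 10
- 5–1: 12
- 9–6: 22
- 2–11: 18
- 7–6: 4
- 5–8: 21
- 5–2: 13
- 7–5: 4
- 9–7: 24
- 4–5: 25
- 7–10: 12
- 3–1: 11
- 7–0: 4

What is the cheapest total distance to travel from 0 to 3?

31 m

Running Dijkstra from 0:
0: 0
7: 4  (via 0)
5: 8  (via 7)
6: 8  (via 7)
4: 10  (via 0)
10: 16  (via 7)
8: 17  (via 0)
1: 20  (via 5)
2: 21  (via 5)
9: 28  (via 7)
3: 31  (via 1)
Shortest route: 0–7–5–1–3 = 31 m.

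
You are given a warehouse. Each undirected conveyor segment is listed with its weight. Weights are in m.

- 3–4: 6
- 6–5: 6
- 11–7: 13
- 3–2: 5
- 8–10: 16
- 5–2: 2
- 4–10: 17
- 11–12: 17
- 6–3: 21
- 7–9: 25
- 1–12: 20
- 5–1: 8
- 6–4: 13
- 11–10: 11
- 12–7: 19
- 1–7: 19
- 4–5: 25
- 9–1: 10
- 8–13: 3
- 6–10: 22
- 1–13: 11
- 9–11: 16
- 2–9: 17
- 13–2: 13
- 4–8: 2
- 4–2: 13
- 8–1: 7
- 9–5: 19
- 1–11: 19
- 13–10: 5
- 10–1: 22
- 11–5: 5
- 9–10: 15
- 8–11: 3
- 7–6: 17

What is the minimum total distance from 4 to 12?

Shortest distances from 4:
4: 0
8: 2  (via 4)
11: 5  (via 8)
13: 5  (via 8)
3: 6  (via 4)
1: 9  (via 8)
5: 10  (via 11)
10: 10  (via 13)
2: 11  (via 3)
6: 13  (via 4)
7: 18  (via 11)
9: 19  (via 1)
12: 22  (via 11)
Shortest route: 4–8–11–12 = 22 m.

22 m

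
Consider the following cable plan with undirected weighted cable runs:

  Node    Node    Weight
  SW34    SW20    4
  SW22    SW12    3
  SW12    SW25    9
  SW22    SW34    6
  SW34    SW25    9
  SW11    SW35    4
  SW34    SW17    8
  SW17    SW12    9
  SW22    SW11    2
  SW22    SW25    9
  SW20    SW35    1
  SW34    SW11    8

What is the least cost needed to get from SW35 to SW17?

13

Shortest distances from SW35:
SW35: 0
SW20: 1  (via SW35)
SW11: 4  (via SW35)
SW34: 5  (via SW20)
SW22: 6  (via SW11)
SW12: 9  (via SW22)
SW17: 13  (via SW34)
Shortest route: SW35–SW20–SW34–SW17 = 13.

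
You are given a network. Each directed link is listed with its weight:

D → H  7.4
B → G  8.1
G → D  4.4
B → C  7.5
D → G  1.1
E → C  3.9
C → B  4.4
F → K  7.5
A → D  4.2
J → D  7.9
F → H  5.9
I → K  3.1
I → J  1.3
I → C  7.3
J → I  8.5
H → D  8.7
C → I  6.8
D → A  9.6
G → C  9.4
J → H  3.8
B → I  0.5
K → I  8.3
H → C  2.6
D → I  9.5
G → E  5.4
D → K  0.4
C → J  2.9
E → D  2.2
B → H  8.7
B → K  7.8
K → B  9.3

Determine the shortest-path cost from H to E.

15.2

Running Dijkstra from H:
H: 0
C: 2.6  (via H)
J: 5.5  (via C)
B: 7  (via C)
I: 7.5  (via B)
D: 8.7  (via H)
K: 9.1  (via D)
G: 9.8  (via D)
E: 15.2  (via G)
Shortest route: H → D → G → E = 15.2.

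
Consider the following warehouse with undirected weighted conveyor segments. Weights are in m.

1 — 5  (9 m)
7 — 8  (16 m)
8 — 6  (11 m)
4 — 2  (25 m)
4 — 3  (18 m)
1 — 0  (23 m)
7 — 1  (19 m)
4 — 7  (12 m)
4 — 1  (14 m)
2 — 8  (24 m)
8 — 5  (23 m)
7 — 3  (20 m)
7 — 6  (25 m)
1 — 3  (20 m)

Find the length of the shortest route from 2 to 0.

Running Dijkstra from 2:
2: 0
8: 24  (via 2)
4: 25  (via 2)
6: 35  (via 8)
7: 37  (via 4)
1: 39  (via 4)
3: 43  (via 4)
5: 47  (via 8)
0: 62  (via 1)
Shortest route: 2 → 4 → 1 → 0 = 62 m.

62 m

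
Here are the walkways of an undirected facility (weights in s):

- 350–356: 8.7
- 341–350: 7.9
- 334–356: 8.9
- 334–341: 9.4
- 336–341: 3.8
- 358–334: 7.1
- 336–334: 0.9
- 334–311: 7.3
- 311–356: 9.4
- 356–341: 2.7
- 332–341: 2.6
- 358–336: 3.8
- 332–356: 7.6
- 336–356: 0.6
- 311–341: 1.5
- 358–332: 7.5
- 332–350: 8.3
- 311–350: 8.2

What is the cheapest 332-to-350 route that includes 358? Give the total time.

Shortest 332→358: 332 → 358 = 7.5
Shortest 358→350: 358 → 336 → 356 → 350 = 13.1
Total via 358: 7.5 + 13.1 = 20.6 s.

20.6 s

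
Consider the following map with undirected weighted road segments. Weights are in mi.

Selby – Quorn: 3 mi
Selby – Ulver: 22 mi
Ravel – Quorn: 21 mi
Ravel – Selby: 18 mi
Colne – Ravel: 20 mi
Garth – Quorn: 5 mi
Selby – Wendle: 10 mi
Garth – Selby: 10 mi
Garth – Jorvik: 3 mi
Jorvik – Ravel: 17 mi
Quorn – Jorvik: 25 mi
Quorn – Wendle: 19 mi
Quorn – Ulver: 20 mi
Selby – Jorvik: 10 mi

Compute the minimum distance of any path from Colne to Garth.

Running Dijkstra from Colne:
Colne: 0
Ravel: 20  (via Colne)
Jorvik: 37  (via Ravel)
Selby: 38  (via Ravel)
Garth: 40  (via Jorvik)
Shortest route: Colne–Ravel–Jorvik–Garth = 40 mi.

40 mi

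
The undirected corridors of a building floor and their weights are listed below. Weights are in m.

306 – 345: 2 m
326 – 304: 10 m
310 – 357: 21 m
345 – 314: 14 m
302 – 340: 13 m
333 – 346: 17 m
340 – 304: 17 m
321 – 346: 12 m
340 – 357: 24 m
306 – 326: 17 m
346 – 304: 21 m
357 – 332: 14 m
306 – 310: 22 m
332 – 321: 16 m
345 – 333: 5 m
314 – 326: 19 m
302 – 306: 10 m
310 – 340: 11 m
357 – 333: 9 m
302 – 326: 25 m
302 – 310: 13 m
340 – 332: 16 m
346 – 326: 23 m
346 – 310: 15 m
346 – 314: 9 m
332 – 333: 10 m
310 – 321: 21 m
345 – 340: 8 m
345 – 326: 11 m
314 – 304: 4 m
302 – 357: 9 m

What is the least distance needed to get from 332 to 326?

Compare a few routes:
332 - 333 - 345 - 306 - 326: 10+5+2+17 = 34
332 - 333 - 345 - 326: 10+5+11 = 26
Cheapest is 332 - 333 - 345 - 326 at 26 m.

26 m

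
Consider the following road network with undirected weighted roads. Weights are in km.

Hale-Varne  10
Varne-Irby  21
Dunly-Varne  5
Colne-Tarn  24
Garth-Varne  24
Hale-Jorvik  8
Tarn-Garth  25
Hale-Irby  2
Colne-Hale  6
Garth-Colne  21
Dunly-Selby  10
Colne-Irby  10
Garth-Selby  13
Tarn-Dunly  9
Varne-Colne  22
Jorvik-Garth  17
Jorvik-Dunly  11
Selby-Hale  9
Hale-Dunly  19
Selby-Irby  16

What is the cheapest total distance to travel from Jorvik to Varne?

16 km

Shortest distances from Jorvik:
Jorvik: 0
Hale: 8  (via Jorvik)
Irby: 10  (via Hale)
Dunly: 11  (via Jorvik)
Colne: 14  (via Hale)
Varne: 16  (via Dunly)
Shortest route: Jorvik → Dunly → Varne = 16 km.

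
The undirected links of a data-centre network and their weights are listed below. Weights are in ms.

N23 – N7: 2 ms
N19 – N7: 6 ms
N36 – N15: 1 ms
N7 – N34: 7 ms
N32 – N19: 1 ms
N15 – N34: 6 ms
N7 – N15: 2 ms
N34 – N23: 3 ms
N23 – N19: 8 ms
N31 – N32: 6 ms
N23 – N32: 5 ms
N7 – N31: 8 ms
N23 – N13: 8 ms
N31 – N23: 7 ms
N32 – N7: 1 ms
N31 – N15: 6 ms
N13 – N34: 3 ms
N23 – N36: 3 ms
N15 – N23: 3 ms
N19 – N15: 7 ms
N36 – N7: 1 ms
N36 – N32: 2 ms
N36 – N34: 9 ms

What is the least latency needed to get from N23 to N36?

Shortest distances from N23:
N23: 0
N7: 2  (via N23)
N15: 3  (via N23)
N32: 3  (via N7)
N34: 3  (via N23)
N36: 3  (via N23)
Shortest route: N23–N36 = 3 ms.

3 ms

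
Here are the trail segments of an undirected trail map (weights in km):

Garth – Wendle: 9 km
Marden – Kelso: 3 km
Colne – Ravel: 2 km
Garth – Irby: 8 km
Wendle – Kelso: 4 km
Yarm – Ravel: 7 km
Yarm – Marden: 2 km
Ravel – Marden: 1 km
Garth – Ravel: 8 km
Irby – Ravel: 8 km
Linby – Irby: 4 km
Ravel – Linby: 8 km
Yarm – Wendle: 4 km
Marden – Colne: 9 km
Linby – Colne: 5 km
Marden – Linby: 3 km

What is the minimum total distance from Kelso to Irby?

10 km

Running Dijkstra from Kelso:
Kelso: 0
Marden: 3  (via Kelso)
Ravel: 4  (via Marden)
Wendle: 4  (via Kelso)
Yarm: 5  (via Marden)
Linby: 6  (via Marden)
Colne: 6  (via Ravel)
Irby: 10  (via Linby)
Shortest route: Kelso → Marden → Linby → Irby = 10 km.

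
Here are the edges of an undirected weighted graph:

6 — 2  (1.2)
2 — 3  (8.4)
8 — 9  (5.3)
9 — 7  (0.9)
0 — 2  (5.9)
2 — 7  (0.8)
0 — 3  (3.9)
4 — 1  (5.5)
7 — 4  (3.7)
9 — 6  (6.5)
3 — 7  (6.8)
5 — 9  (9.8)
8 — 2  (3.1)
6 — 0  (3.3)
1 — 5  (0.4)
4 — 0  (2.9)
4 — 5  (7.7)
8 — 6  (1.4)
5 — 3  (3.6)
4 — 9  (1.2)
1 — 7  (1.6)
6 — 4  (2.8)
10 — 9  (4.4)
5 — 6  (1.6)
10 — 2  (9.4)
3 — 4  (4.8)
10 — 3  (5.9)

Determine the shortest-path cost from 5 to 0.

Enumerating some paths:
5 → 6 → 0: 1.6+3.3 = 4.9
5 → 1 → 7 → 9 → 4 → 0: 0.4+1.6+0.9+1.2+2.9 = 7
The minimum is 4.9 via 5 → 6 → 0.

4.9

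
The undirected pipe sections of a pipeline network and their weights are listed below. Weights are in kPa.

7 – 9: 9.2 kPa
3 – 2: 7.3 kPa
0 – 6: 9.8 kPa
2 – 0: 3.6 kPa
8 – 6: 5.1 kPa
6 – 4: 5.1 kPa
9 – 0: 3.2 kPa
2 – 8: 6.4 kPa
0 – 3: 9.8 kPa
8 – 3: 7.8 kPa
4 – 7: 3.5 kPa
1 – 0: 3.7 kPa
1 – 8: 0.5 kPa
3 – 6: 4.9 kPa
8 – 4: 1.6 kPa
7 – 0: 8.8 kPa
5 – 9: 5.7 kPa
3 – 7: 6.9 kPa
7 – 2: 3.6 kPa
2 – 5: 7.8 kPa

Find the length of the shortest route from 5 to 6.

18.2 kPa

Enumerating some paths:
5 → 9 → 0 → 1 → 8 → 6: 5.7+3.2+3.7+0.5+5.1 = 18.2
5 → 9 → 0 → 1 → 8 → 4 → 6: 5.7+3.2+3.7+0.5+1.6+5.1 = 19.8
5 → 2 → 8 → 6: 7.8+6.4+5.1 = 19.3
5 → 9 → 0 → 6: 5.7+3.2+9.8 = 18.7
The minimum is 18.2 kPa via 5 → 9 → 0 → 1 → 8 → 6.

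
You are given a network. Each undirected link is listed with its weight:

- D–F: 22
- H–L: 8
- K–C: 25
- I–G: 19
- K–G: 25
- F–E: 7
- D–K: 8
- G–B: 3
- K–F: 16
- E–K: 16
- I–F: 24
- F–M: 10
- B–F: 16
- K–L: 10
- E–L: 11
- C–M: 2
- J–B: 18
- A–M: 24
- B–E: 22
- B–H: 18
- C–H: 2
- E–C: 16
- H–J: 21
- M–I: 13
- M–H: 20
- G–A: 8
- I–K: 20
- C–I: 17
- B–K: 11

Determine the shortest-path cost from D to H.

26

Running Dijkstra from D:
D: 0
K: 8  (via D)
L: 18  (via K)
B: 19  (via K)
F: 22  (via D)
G: 22  (via B)
E: 24  (via K)
H: 26  (via L)
Shortest route: D → K → L → H = 26.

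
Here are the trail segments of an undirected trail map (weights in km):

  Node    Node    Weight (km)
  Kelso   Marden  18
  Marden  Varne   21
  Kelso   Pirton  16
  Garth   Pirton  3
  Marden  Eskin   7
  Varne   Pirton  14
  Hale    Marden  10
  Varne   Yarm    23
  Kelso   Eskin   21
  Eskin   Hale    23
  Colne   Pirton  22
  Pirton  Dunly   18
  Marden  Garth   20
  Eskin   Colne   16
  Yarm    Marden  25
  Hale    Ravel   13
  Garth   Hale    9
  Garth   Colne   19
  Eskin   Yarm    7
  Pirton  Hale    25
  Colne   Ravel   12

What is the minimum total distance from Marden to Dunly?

Enumerating some paths:
Marden → Garth → Pirton → Dunly: 20+3+18 = 41
Marden → Hale → Garth → Pirton → Dunly: 10+9+3+18 = 40
The minimum is 40 km via Marden → Hale → Garth → Pirton → Dunly.

40 km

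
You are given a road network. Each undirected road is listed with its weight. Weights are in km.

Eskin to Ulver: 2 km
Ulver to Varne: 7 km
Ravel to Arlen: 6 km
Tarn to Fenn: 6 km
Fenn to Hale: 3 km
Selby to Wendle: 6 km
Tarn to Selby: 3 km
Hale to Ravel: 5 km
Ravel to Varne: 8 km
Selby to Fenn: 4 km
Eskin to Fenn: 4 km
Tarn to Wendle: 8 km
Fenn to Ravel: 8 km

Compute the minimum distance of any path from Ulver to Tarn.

Candidate routes:
Ulver - Eskin - Fenn - Tarn: 2+4+6 = 12
Ulver - Eskin - Fenn - Selby - Tarn: 2+4+4+3 = 13
Ulver - Varne - Ravel - Fenn - Tarn: 7+8+8+6 = 29
Ulver - Eskin - Fenn - Selby - Wendle - Tarn: 2+4+4+6+8 = 24
Cheapest is Ulver - Eskin - Fenn - Tarn at 12 km.

12 km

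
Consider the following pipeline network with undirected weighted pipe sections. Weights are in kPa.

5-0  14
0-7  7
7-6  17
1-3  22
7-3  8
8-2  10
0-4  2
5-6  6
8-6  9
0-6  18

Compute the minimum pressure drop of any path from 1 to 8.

Shortest distances from 1:
1: 0
3: 22  (via 1)
7: 30  (via 3)
0: 37  (via 7)
4: 39  (via 0)
6: 47  (via 7)
5: 51  (via 0)
8: 56  (via 6)
Shortest route: 1–3–7–6–8 = 56 kPa.

56 kPa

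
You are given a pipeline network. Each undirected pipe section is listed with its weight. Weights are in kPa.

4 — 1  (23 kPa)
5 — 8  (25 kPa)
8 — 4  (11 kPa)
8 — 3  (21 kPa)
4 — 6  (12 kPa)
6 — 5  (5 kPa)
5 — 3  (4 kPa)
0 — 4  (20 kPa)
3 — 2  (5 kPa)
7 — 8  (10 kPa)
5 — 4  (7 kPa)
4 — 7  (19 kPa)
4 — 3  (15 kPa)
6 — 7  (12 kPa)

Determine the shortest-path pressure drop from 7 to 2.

26 kPa

Settle nodes by increasing distance from 7:
7: 0
8: 10  (via 7)
6: 12  (via 7)
5: 17  (via 6)
4: 19  (via 7)
3: 21  (via 5)
2: 26  (via 3)
Shortest route: 7 → 6 → 5 → 3 → 2 = 26 kPa.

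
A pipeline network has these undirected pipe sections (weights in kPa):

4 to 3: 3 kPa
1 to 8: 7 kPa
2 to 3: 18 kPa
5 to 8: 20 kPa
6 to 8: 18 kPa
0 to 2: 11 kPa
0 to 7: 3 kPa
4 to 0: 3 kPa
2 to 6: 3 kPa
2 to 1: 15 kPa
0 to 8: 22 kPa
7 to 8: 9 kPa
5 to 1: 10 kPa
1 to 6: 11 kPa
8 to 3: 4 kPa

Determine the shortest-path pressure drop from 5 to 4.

Candidate routes:
5 - 1 - 8 - 7 - 0 - 4: 10+7+9+3+3 = 32
5 - 8 - 3 - 4: 20+4+3 = 27
5 - 1 - 8 - 3 - 4: 10+7+4+3 = 24
The minimum is 24 kPa via 5 - 1 - 8 - 3 - 4.

24 kPa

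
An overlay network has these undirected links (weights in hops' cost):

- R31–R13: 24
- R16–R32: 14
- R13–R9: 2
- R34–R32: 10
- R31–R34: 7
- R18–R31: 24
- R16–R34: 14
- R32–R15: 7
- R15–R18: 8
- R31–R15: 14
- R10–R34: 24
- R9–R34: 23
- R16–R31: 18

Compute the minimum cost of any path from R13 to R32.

Running Dijkstra from R13:
R13: 0
R9: 2  (via R13)
R31: 24  (via R13)
R34: 25  (via R9)
R32: 35  (via R34)
Shortest route: R13 → R9 → R34 → R32 = 35 hops' cost.

35 hops' cost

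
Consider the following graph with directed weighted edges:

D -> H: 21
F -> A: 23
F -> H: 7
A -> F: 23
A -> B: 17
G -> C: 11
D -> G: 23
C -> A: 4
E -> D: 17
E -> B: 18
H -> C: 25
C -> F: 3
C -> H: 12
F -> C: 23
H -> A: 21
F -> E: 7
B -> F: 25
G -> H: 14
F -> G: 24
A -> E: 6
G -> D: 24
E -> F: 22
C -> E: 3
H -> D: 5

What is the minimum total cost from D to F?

37

Shortest distances from D:
D: 0
H: 21  (via D)
G: 23  (via D)
C: 34  (via G)
E: 37  (via C)
F: 37  (via C)
Shortest route: D → G → C → F = 37.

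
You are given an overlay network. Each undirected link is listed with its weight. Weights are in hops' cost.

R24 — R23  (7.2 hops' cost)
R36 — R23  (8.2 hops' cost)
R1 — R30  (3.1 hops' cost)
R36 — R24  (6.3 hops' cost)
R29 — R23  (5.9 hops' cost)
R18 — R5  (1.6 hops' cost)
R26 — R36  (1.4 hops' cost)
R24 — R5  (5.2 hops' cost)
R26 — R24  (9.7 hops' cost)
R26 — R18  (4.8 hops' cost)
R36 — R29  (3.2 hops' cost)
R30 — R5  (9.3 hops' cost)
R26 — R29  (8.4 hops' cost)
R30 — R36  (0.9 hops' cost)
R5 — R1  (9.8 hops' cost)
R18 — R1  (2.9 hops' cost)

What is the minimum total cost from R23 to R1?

Candidate routes:
R23 → R24 → R5 → R18 → R1: 7.2+5.2+1.6+2.9 = 16.9
R23 → R36 → R30 → R1: 8.2+0.9+3.1 = 12.2
R23 → R29 → R36 → R30 → R1: 5.9+3.2+0.9+3.1 = 13.1
Cheapest is R23 → R36 → R30 → R1 at 12.2 hops' cost.

12.2 hops' cost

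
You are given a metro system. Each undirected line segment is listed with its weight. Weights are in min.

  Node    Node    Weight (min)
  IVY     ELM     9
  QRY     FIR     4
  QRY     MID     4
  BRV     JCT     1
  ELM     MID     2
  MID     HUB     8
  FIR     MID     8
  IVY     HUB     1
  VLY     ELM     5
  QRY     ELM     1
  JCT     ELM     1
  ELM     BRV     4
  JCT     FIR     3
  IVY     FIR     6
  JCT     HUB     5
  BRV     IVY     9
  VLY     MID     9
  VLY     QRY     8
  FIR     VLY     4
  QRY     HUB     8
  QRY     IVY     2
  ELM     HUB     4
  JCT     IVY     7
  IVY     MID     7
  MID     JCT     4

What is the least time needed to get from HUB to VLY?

Compare a few routes:
HUB–IVY–FIR–VLY: 1+6+4 = 11
HUB–IVY–QRY–VLY: 1+2+8 = 11
HUB–IVY–QRY–FIR–VLY: 1+2+4+4 = 11
HUB–ELM–VLY: 4+5 = 9
The minimum is 9 min via HUB–ELM–VLY.

9 min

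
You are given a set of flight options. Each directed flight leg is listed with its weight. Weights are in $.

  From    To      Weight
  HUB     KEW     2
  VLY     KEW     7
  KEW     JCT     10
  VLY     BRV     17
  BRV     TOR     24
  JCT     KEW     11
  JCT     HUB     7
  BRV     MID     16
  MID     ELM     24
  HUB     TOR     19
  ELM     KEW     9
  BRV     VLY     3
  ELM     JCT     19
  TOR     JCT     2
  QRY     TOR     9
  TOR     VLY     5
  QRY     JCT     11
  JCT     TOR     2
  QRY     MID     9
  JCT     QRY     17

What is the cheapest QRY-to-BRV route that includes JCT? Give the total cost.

$35

Shortest QRY→JCT: QRY → JCT = 11
Shortest JCT→BRV: JCT → TOR → VLY → BRV = 24
Total via JCT: 11 + 24 = $35.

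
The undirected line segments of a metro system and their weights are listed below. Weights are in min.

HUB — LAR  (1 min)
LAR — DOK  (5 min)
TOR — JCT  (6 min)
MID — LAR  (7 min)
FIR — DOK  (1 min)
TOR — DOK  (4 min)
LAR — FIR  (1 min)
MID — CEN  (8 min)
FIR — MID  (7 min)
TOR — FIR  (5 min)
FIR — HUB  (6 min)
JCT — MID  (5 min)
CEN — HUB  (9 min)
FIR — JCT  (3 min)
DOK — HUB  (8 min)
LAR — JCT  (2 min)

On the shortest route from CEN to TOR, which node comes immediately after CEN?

Compare a few routes:
CEN - HUB - LAR - JCT - TOR: 9+1+2+6 = 18
CEN - HUB - LAR - DOK - TOR: 9+1+5+4 = 19
CEN - MID - JCT - TOR: 8+5+6 = 19
CEN - HUB - LAR - FIR - TOR: 9+1+1+5 = 16
Cheapest is CEN - HUB - LAR - FIR - TOR at 16 min.
So from CEN the first move is to HUB.

HUB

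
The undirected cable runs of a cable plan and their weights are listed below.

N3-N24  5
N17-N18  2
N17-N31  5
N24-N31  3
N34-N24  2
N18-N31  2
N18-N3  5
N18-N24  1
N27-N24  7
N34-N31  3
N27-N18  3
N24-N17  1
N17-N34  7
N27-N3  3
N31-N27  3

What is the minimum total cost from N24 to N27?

4

Compare a few routes:
N24 - N17 - N18 - N27: 1+2+3 = 6
N24 - N31 - N27: 3+3 = 6
N24 - N18 - N31 - N27: 1+2+3 = 6
N24 - N18 - N27: 1+3 = 4
The minimum is 4 via N24 - N18 - N27.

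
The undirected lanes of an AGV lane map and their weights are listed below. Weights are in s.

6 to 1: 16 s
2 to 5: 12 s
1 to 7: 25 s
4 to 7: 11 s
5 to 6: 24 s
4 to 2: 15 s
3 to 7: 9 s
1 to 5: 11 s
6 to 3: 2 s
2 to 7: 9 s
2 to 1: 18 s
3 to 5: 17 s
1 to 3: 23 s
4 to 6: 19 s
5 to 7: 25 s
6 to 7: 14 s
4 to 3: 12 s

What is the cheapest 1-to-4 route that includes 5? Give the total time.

Best 1 to 5: 1–5 costing 11
Best 5 to 4: 5–2–4 costing 27
Total via 5: 11 + 27 = 38 s.

38 s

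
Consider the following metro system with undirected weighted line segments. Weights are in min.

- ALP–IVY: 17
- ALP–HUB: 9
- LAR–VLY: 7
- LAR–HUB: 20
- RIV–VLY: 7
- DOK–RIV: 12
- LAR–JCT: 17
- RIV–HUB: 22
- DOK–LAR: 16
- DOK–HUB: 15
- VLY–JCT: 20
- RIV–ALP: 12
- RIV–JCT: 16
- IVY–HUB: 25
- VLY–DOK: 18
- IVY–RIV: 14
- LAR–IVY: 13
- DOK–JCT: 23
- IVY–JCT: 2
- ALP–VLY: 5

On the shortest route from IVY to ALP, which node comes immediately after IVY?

ALP

Enumerating some paths:
IVY–LAR–VLY–ALP: 13+7+5 = 25
IVY–RIV–ALP: 14+12 = 26
IVY–RIV–VLY–ALP: 14+7+5 = 26
IVY–ALP: 17 = 17
The minimum is 17 min via IVY–ALP.
So from IVY the first move is to ALP.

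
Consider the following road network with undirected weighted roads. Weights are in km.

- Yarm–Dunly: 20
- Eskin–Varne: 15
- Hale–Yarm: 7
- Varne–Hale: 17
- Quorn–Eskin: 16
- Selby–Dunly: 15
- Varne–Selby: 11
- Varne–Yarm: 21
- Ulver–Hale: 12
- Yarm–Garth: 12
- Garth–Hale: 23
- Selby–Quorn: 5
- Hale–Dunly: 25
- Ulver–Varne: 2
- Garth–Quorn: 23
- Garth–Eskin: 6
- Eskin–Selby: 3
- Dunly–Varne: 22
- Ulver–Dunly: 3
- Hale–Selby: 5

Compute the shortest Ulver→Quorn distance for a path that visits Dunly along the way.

Shortest Ulver→Dunly: Ulver → Dunly = 3
Best Dunly to Quorn: Dunly → Selby → Quorn costing 20
Total via Dunly: 3 + 20 = 23 km.

23 km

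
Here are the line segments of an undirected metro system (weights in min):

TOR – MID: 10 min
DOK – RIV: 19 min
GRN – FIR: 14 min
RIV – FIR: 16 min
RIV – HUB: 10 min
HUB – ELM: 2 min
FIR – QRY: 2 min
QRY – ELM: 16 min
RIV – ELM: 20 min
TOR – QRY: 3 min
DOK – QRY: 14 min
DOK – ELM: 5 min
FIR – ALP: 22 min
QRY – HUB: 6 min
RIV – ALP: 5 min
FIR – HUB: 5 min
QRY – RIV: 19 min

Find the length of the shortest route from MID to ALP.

34 min

Compare a few routes:
MID–TOR–QRY–HUB–RIV–ALP: 10+3+6+10+5 = 34
MID–TOR–QRY–FIR–HUB–RIV–ALP: 10+3+2+5+10+5 = 35
Cheapest is MID–TOR–QRY–HUB–RIV–ALP at 34 min.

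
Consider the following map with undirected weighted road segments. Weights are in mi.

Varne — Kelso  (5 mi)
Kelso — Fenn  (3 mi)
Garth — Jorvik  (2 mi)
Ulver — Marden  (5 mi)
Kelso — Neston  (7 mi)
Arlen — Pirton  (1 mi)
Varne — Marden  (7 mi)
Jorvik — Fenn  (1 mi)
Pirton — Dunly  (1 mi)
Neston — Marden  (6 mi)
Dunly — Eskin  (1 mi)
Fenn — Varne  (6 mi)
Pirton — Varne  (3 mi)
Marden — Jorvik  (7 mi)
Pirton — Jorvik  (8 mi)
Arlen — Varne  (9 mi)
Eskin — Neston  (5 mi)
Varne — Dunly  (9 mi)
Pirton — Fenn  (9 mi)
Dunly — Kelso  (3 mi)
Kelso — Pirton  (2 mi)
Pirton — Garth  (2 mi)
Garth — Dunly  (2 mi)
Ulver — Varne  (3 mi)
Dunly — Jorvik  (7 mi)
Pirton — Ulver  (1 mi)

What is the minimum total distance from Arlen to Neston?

8 mi

Compare a few routes:
Arlen–Pirton–Garth–Dunly–Eskin–Neston: 1+2+2+1+5 = 11
Arlen–Pirton–Dunly–Eskin–Neston: 1+1+1+5 = 8
Arlen–Pirton–Kelso–Neston: 1+2+7 = 10
The minimum is 8 mi via Arlen–Pirton–Dunly–Eskin–Neston.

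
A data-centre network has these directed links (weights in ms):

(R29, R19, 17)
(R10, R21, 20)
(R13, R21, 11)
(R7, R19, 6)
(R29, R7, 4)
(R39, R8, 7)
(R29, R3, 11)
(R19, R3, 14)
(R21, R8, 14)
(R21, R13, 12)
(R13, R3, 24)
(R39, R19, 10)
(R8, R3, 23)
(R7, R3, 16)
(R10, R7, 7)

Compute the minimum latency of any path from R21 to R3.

36 ms

Enumerating some paths:
R21 → R13 → R3: 12+24 = 36
R21 → R8 → R3: 14+23 = 37
Cheapest is R21 → R13 → R3 at 36 ms.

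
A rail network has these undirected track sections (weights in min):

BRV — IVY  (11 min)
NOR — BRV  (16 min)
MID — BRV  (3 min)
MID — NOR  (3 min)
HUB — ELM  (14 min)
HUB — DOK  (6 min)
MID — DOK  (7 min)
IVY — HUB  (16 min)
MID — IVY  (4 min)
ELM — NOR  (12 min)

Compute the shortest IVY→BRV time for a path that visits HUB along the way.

Best IVY to HUB: IVY–HUB costing 16
Shortest HUB→BRV: HUB–DOK–MID–BRV = 16
Total via HUB: 16 + 16 = 32 min.

32 min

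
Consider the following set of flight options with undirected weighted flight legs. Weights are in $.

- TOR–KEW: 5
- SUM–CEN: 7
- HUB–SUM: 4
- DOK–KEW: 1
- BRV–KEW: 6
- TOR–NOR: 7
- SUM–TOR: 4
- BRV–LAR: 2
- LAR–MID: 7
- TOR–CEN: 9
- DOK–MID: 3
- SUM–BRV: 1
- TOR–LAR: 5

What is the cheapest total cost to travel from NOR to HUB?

Running Dijkstra from NOR:
NOR: 0
TOR: 7  (via NOR)
SUM: 11  (via TOR)
LAR: 12  (via TOR)
KEW: 12  (via TOR)
BRV: 12  (via SUM)
DOK: 13  (via KEW)
HUB: 15  (via SUM)
Shortest route: NOR → TOR → SUM → HUB = $15.

$15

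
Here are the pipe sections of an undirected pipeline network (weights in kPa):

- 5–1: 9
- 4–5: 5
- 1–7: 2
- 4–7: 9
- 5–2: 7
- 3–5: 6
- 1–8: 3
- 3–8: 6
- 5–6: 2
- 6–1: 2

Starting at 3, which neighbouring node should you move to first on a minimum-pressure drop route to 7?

Enumerating some paths:
3 - 5 - 1 - 7: 6+9+2 = 17
3 - 5 - 6 - 1 - 7: 6+2+2+2 = 12
3 - 8 - 1 - 7: 6+3+2 = 11
Cheapest is 3 - 8 - 1 - 7 at 11 kPa.
So from 3 the first move is to 8.

8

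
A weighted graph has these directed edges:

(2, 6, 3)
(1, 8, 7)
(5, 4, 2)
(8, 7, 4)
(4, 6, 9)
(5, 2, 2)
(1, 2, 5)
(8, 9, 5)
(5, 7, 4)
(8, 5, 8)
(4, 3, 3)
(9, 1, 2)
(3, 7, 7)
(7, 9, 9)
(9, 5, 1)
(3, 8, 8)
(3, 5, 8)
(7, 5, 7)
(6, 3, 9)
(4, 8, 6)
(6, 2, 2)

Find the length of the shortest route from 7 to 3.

Running Dijkstra from 7:
7: 0
5: 7  (via 7)
2: 9  (via 5)
4: 9  (via 5)
9: 9  (via 7)
1: 11  (via 9)
3: 12  (via 4)
Shortest route: 7 → 5 → 4 → 3 = 12.

12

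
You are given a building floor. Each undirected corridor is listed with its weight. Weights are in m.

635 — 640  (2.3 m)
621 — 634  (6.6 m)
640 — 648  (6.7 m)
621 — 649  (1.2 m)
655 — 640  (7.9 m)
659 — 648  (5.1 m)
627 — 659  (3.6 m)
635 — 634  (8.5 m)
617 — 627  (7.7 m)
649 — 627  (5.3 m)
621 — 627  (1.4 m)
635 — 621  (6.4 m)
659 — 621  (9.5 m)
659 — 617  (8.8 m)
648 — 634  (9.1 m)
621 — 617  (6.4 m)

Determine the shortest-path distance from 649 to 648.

Settle nodes by increasing distance from 649:
649: 0
621: 1.2  (via 649)
627: 2.6  (via 621)
659: 6.2  (via 627)
617: 7.6  (via 621)
635: 7.6  (via 621)
634: 7.8  (via 621)
640: 9.9  (via 635)
648: 11.3  (via 659)
Shortest route: 649–621–627–659–648 = 11.3 m.

11.3 m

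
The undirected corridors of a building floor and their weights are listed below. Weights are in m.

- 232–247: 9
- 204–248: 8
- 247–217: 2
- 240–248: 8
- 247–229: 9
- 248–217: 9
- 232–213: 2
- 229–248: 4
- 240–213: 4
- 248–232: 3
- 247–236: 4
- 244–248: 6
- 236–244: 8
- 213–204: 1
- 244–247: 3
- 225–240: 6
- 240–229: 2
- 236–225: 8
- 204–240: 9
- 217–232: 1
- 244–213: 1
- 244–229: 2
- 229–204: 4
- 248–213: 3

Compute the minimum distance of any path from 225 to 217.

13 m

Compare a few routes:
225 → 240 → 213 → 232 → 217: 6+4+2+1 = 13
225 → 240 → 229 → 244 → 213 → 232 → 217: 6+2+2+1+2+1 = 14
225 → 236 → 247 → 217: 8+4+2 = 14
Cheapest is 225 → 240 → 213 → 232 → 217 at 13 m.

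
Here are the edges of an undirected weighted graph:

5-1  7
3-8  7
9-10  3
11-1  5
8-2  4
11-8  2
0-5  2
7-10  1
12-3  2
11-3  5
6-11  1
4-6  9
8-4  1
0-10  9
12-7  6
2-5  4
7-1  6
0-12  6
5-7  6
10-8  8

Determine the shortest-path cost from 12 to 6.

Settle nodes by increasing distance from 12:
12: 0
3: 2  (via 12)
0: 6  (via 12)
7: 6  (via 12)
10: 7  (via 7)
11: 7  (via 3)
5: 8  (via 0)
6: 8  (via 11)
Shortest route: 12 → 3 → 11 → 6 = 8.

8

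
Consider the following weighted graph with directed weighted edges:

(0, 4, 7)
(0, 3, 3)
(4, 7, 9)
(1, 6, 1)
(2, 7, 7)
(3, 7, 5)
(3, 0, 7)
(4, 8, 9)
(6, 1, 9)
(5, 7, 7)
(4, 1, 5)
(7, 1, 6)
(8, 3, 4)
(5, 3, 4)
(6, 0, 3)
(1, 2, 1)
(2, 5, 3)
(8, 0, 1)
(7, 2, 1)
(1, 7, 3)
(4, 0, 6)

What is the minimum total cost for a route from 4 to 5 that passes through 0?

Best 4 to 0: 4 → 0 costing 6
Shortest 0→5: 0 → 3 → 7 → 2 → 5 = 12
Total via 0: 6 + 12 = 18.

18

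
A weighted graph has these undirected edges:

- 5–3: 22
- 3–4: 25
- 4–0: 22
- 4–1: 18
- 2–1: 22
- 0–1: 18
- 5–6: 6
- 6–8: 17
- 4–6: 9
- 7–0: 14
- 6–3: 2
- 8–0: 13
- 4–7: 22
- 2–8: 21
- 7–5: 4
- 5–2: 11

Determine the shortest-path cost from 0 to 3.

Compare a few routes:
0 → 7 → 5 → 6 → 3: 14+4+6+2 = 26
0 → 4 → 6 → 3: 22+9+2 = 33
0 → 7 → 5 → 3: 14+4+22 = 40
0 → 8 → 6 → 3: 13+17+2 = 32
The minimum is 26 via 0 → 7 → 5 → 6 → 3.

26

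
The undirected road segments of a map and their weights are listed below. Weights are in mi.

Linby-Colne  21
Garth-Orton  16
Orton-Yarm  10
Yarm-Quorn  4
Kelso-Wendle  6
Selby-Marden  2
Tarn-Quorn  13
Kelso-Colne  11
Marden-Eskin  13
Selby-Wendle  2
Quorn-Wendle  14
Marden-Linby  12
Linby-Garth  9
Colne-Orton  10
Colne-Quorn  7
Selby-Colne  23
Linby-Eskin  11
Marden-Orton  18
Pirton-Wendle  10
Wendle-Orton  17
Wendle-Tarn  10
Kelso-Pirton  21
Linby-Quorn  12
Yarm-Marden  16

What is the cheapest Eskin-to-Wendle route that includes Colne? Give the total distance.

47 mi

Shortest Eskin→Colne: Eskin–Linby–Quorn–Colne = 30
Best Colne to Wendle: Colne–Kelso–Wendle costing 17
Total via Colne: 30 + 17 = 47 mi.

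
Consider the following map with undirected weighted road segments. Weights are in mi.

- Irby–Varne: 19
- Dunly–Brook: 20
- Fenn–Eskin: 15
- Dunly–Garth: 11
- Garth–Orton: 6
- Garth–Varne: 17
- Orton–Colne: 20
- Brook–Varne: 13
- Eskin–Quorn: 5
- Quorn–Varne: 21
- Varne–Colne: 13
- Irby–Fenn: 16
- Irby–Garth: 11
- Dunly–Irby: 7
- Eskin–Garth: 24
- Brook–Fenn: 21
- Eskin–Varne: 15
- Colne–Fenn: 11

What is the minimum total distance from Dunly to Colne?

34 mi

Running Dijkstra from Dunly:
Dunly: 0
Irby: 7  (via Dunly)
Garth: 11  (via Dunly)
Orton: 17  (via Garth)
Brook: 20  (via Dunly)
Fenn: 23  (via Irby)
Varne: 26  (via Irby)
Colne: 34  (via Fenn)
Shortest route: Dunly–Irby–Fenn–Colne = 34 mi.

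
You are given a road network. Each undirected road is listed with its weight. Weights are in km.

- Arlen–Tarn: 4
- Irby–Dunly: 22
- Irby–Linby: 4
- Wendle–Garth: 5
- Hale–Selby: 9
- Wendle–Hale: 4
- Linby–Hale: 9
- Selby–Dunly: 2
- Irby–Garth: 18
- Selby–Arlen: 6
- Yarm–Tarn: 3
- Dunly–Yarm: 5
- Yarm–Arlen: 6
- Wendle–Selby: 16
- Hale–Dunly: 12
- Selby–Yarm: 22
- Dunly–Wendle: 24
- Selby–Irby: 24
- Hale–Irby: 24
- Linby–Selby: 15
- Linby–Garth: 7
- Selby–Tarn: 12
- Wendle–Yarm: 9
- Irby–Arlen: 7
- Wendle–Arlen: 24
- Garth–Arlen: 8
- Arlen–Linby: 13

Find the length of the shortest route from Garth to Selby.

14 km

Enumerating some paths:
Garth - Wendle - Hale - Selby: 5+4+9 = 18
Garth - Arlen - Selby: 8+6 = 14
Garth - Wendle - Selby: 5+16 = 21
Cheapest is Garth - Arlen - Selby at 14 km.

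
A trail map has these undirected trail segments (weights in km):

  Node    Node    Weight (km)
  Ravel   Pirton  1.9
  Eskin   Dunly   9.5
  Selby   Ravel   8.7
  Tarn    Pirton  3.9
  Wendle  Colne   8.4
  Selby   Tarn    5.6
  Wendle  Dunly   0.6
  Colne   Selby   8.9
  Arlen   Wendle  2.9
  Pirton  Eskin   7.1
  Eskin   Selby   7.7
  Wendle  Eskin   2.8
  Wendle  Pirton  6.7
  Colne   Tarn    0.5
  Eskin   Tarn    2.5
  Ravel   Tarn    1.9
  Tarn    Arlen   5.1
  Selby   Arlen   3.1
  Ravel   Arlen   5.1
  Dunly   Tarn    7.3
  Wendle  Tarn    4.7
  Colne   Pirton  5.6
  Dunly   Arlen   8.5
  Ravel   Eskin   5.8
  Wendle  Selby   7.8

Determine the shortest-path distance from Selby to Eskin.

7.7 km

Shortest distances from Selby:
Selby: 0
Arlen: 3.1  (via Selby)
Tarn: 5.6  (via Selby)
Wendle: 6  (via Arlen)
Colne: 6.1  (via Tarn)
Dunly: 6.6  (via Wendle)
Ravel: 7.5  (via Tarn)
Eskin: 7.7  (via Selby)
Shortest route: Selby → Eskin = 7.7 km.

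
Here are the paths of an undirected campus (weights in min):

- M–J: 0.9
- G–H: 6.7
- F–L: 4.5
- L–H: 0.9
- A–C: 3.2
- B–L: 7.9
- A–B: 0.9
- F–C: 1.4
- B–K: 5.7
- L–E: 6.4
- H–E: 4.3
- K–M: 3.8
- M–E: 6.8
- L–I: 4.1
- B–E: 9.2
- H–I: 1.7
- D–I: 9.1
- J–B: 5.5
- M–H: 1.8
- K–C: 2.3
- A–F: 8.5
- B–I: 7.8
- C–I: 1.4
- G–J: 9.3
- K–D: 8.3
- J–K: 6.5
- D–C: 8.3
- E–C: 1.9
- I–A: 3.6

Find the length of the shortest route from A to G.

12 min

Enumerating some paths:
A–I–L–H–G: 3.6+4.1+0.9+6.7 = 15.3
A–I–H–G: 3.6+1.7+6.7 = 12
A–C–I–H–G: 3.2+1.4+1.7+6.7 = 13
Cheapest is A–I–H–G at 12 min.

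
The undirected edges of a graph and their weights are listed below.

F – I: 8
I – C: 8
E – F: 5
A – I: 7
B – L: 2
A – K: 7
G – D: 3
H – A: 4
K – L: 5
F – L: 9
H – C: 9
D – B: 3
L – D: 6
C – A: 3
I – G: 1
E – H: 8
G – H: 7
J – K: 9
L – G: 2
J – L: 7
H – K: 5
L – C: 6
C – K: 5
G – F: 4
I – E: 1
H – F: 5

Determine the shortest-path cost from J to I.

10

Candidate routes:
J–K–L–G–I: 9+5+2+1 = 17
J–L–G–I: 7+2+1 = 10
J–L–B–D–G–I: 7+2+3+3+1 = 16
The minimum is 10 via J–L–G–I.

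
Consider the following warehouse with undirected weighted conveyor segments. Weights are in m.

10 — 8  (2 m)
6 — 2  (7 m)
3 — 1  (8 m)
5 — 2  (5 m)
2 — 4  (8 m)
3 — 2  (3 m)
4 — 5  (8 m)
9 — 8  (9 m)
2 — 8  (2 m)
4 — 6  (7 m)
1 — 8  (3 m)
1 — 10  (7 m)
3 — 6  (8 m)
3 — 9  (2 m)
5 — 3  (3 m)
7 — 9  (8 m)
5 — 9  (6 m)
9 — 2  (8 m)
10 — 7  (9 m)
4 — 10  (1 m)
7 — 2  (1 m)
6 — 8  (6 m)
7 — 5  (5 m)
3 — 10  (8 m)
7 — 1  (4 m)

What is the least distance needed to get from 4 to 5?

8 m

Settle nodes by increasing distance from 4:
4: 0
10: 1  (via 4)
8: 3  (via 10)
2: 5  (via 8)
1: 6  (via 8)
7: 6  (via 2)
6: 7  (via 4)
3: 8  (via 2)
5: 8  (via 4)
Shortest route: 4–5 = 8 m.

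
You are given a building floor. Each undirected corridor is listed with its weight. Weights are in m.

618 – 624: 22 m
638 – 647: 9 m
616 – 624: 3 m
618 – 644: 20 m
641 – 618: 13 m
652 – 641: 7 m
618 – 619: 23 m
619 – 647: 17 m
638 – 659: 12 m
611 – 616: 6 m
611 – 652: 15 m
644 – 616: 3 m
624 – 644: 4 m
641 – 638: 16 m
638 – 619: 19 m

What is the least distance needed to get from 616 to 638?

44 m

Compare a few routes:
616–644–618–641–638: 3+20+13+16 = 52
616–611–652–641–638: 6+15+7+16 = 44
616–624–618–641–638: 3+22+13+16 = 54
Cheapest is 616–611–652–641–638 at 44 m.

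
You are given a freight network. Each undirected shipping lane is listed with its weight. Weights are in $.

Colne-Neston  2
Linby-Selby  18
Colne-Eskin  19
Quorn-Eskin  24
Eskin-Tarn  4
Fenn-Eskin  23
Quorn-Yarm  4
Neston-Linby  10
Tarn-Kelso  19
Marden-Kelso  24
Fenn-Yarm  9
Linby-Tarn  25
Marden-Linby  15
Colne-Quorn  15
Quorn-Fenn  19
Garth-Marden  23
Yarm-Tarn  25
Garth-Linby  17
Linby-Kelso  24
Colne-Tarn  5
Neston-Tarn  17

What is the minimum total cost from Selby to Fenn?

Settle nodes by increasing distance from Selby:
Selby: 0
Linby: 18  (via Selby)
Neston: 28  (via Linby)
Colne: 30  (via Neston)
Marden: 33  (via Linby)
Tarn: 35  (via Colne)
Garth: 35  (via Linby)
Eskin: 39  (via Tarn)
Kelso: 42  (via Linby)
Quorn: 45  (via Colne)
Yarm: 49  (via Quorn)
Fenn: 58  (via Yarm)
Shortest route: Selby–Linby–Neston–Colne–Quorn–Yarm–Fenn = $58.

$58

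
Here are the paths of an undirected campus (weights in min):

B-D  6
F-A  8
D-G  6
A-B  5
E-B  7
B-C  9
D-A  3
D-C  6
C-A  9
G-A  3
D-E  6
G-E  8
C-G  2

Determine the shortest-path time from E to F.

17 min

Settle nodes by increasing distance from E:
E: 0
D: 6  (via E)
B: 7  (via E)
G: 8  (via E)
A: 9  (via D)
C: 10  (via G)
F: 17  (via A)
Shortest route: E → D → A → F = 17 min.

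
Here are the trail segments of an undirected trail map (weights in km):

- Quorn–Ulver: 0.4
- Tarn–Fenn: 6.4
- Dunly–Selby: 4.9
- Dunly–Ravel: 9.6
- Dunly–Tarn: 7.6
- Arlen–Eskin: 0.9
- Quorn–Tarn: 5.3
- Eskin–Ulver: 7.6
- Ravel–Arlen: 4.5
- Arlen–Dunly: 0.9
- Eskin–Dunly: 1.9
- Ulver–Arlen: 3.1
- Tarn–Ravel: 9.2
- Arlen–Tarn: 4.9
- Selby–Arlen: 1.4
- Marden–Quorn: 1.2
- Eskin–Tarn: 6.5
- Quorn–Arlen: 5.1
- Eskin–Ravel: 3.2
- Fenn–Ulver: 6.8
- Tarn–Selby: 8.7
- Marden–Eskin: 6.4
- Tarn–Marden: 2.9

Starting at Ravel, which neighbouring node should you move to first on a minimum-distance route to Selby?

Eskin

Enumerating some paths:
Ravel–Eskin–Dunly–Arlen–Selby: 3.2+1.9+0.9+1.4 = 7.4
Ravel–Arlen–Selby: 4.5+1.4 = 5.9
Ravel–Eskin–Arlen–Selby: 3.2+0.9+1.4 = 5.5
The minimum is 5.5 km via Ravel–Eskin–Arlen–Selby.
So from Ravel the first move is to Eskin.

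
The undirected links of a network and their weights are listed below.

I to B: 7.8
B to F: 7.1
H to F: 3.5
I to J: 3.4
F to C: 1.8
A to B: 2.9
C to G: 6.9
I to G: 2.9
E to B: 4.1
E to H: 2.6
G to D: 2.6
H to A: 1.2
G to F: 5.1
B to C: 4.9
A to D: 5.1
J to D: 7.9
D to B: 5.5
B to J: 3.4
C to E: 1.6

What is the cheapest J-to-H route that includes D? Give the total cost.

Best J to D: J–D costing 7.9
Shortest D→H: D–A–H = 6.3
Total via D: 7.9 + 6.3 = 14.2.

14.2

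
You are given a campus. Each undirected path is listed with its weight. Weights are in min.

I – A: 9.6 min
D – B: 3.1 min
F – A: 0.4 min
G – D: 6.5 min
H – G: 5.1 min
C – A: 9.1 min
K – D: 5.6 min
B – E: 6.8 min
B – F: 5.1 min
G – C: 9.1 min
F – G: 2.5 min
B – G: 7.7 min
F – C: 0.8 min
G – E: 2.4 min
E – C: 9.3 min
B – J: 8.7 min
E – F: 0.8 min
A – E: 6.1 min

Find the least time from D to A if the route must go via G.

Best D to G: D → G costing 6.5
Shortest G→A: G → F → A = 2.9
Total via G: 6.5 + 2.9 = 9.4 min.

9.4 min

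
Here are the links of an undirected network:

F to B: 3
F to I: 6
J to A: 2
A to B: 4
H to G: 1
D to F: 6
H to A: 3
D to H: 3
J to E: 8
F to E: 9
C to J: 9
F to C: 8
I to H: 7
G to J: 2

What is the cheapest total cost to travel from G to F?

10

Enumerating some paths:
G → J → A → B → F: 2+2+4+3 = 11
G → H → A → B → F: 1+3+4+3 = 11
G → H → I → F: 1+7+6 = 14
G → H → D → F: 1+3+6 = 10
Cheapest is G → H → D → F at 10.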